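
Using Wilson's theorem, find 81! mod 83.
(82)! = (81)! × (82) ≡ -1 (mod 83). So (81)! ≡ -1 × (82)^(-1) ≡ (-1)×(-1) = 1 (mod 83)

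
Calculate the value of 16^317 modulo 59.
Using Fermat: 16^{58} ≡ 1 (mod 59). 317 ≡ 27 (mod 58). So 16^{317} ≡ 16^{27} ≡ 3 (mod 59)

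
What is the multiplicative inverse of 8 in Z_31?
Since 31 is prime, by Fermat 8^(-1) ≡ 8^{29} ≡ 4 mod 31. Verify: 8 × 4 = 32 ≡ 1 mod 31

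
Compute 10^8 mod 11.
By repeated squaring mod 11: 10^{1}≡10, 10^{2}≡1, 10^{4}≡1, 10^{8}≡1. So 10^{8} ≡ 1 mod 11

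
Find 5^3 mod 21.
5^{3} = 125 ≡ 20 mod 21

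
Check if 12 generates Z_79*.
12^{26} ≡ 1 (mod 79) and 26 < 78, so ord_79(12) = 26 ≠ 78 and 12 is not a primitive root.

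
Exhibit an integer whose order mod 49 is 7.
8 has order 7 mod 49 since 8^{7} ≡ 1 (mod 49) and no smaller power works.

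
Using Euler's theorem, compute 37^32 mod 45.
By Euler: 37^{24} ≡ 1 (mod 45) since gcd(37, 45) = 1. 32 = 1×24 + 8. So 37^{32} ≡ 37^{8} ≡ 1 (mod 45)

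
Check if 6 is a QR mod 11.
By Euler's criterion: 6^{5} ≡ 10 (mod 11). Since this equals -1 (≡ 10), 6 is not a QR.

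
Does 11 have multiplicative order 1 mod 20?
Powers of 11 mod 20: 11^1≡11, 11^2≡1. 11^1≡11≢1, so ord ≠ 1. No, the actual order is 2.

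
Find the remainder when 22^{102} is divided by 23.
By Fermat: 22^{22} ≡ 1 (mod 23). 102 = 4×22 + 14. So 22^{102} ≡ 22^{14} ≡ 1 (mod 23)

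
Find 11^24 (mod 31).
By repeated squaring (mod 31): 11^{1}≡11, 11^{2}≡28, 11^{4}≡9, 11^{8}≡19, 11^{16}≡20. Then 11^{24} = 11^{16+8} ≡ 20 × 19 ≡ 8 (mod 31)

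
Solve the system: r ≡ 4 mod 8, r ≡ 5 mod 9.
M = 8 × 9 = 72. M₁ = 9, y₁ ≡ 1 mod 8. M₂ = 8, y₂ ≡ 8 mod 9. r = 4×9×1 + 5×8×8 ≡ 68 mod 72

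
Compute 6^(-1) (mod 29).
Since 29 is prime, by Fermat 6^(-1) ≡ 6^{27} ≡ 5 (mod 29). Verify: 6 × 5 = 30 ≡ 1 (mod 29)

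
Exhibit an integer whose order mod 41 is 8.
3 has order 8 mod 41 since 3^{8} ≡ 1 mod 41 and no smaller power works.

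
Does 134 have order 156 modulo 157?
134^{52} ≡ 1 mod 157 and 52 < 156, so ord_157(134) = 52 ≠ 156 and 134 is not a primitive root.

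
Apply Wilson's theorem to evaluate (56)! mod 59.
(58)! = (56)! × (57) × (58) ≡ -1 mod 59. So (56)! ≡ -1 × [(58)(57)]^(-1) ≡ 29 mod 59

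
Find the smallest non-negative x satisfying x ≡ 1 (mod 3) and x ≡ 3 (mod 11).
M = 3 × 11 = 33. M₁ = 11, y₁ ≡ 2 (mod 3). M₂ = 3, y₂ ≡ 4 (mod 11). x = 1×11×2 + 3×3×4 ≡ 25 (mod 33)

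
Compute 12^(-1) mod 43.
Since 43 is prime, by Fermat 12^(-1) ≡ 12^{41} ≡ 18 mod 43. Verify: 12 × 18 = 216 ≡ 1 mod 43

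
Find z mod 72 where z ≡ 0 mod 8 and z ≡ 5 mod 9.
M = 8 × 9 = 72. M₁ = 9, y₁ ≡ 1 mod 8. M₂ = 8, y₂ ≡ 8 mod 9. z = 0×9×1 + 5×8×8 ≡ 32 mod 72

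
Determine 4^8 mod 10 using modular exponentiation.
By repeated squaring mod 10: 4^{1}≡4, 4^{2}≡6, 4^{4}≡6, 4^{8}≡6. So 4^{8} ≡ 6 mod 10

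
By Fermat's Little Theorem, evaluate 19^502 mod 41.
By Fermat: 19^{40} ≡ 1 (mod 41). 502 ≡ 22 (mod 40). So 19^{502} ≡ 19^{22} ≡ 8 (mod 41)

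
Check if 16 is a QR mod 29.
By Euler's criterion: 16^{14} ≡ 1 mod 29. Since this equals 1, 16 is a QR.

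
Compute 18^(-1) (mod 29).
Since 29 is prime, by Fermat 18^(-1) ≡ 18^{27} ≡ 21 (mod 29). Verify: 18 × 21 = 378 ≡ 1 (mod 29)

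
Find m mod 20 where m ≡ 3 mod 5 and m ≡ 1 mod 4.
M = 5 × 4 = 20. M₁ = 4, y₁ ≡ 4 mod 5. M₂ = 5, y₂ ≡ 1 mod 4. m = 3×4×4 + 1×5×1 ≡ 13 mod 20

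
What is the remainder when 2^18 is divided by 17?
Using Fermat: 2^{16} ≡ 1 (mod 17). 18 ≡ 2 (mod 16). So 2^{18} ≡ 2^{2} ≡ 4 (mod 17)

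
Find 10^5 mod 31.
By repeated squaring mod 31: 10^{1}≡10, 10^{2}≡7, 10^{4}≡18. Then 10^{5} = 10^{4+1} ≡ 18 × 10 ≡ 25 mod 31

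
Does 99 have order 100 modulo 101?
ord_101(99) divides 100. For each prime q|100: 99^{50}≡100, 99^{20}≡95, none ≡ 1. So 99 has order 100 and is a primitive root mod 101.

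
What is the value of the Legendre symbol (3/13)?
(3/13) = 3^{6} mod 13 = 1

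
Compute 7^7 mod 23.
By repeated squaring mod 23: 7^{1}≡7, 7^{2}≡3, 7^{4}≡9. Then 7^{7} = 7^{4+2+1} ≡ 9 × 3 × 7 ≡ 5 mod 23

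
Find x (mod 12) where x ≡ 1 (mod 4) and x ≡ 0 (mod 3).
M = 4 × 3 = 12. M₁ = 3, y₁ ≡ 3 (mod 4). M₂ = 4, y₂ ≡ 1 (mod 3). x = 1×3×3 + 0×4×1 ≡ 9 (mod 12)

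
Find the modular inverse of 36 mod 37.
Since 37 is prime, by Fermat 36^(-1) ≡ 36^{35} ≡ 36 mod 37. Verify: 36 × 36 = 1296 ≡ 1 mod 37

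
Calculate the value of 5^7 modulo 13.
By repeated squaring mod 13: 5^{1}≡5, 5^{2}≡12, 5^{4}≡1. Then 5^{7} = 5^{4+2+1} ≡ 1 × 12 × 5 ≡ 8 mod 13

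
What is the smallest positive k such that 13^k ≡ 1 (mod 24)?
Powers of 13 mod 24: 13^1≡13, 13^2≡1. ord_24(13) = 2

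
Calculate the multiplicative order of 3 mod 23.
Powers of 3 mod 23: 3^1≡3, 3^2≡9, 3^3≡4, 3^4≡12, 3^5≡13, 3^6≡16, 3^7≡2, 3^8≡6, 3^9≡18, 3^10≡8, 3^11≡1. So the order of 3 is 11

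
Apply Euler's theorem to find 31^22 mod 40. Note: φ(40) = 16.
By Euler: 31^{16} ≡ 1 mod 40 since gcd(31, 40) = 1. 22 = 1×16 + 6. So 31^{22} ≡ 31^{6} ≡ 1 mod 40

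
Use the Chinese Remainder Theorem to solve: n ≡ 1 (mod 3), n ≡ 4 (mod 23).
M = 3 × 23 = 69. M₁ = 23, y₁ ≡ 2 (mod 3). M₂ = 3, y₂ ≡ 8 (mod 23). n = 1×23×2 + 4×3×8 ≡ 4 (mod 69)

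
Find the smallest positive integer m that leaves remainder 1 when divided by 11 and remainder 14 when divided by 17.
M = 11 × 17 = 187. M₁ = 17, y₁ ≡ 2 mod 11. M₂ = 11, y₂ ≡ 14 mod 17. m = 1×17×2 + 14×11×14 ≡ 133 mod 187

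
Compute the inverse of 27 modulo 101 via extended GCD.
Extended GCD: 27(15) + 101(-4) = 1. So 27^(-1) ≡ 15 mod 101. Verify: 27 × 15 = 405 ≡ 1 mod 101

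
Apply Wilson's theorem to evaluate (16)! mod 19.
(18)! = (16)! × (17) × (18) ≡ -1 (mod 19). So (16)! ≡ -1 × [(18)(17)]^(-1) ≡ 9 (mod 19)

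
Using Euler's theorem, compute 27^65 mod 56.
By Euler: 27^{24} ≡ 1 (mod 56) since gcd(27, 56) = 1. 65 = 2×24 + 17. So 27^{65} ≡ 27^{17} ≡ 27 (mod 56)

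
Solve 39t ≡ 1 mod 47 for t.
Since 47 is prime, by Fermat 39^(-1) ≡ 39^{45} ≡ 41 mod 47. Verify: 39 × 41 = 1599 ≡ 1 mod 47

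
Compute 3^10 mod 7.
Using Fermat: 3^{6} ≡ 1 (mod 7). 10 ≡ 4 (mod 6). So 3^{10} ≡ 3^{4} ≡ 4 (mod 7)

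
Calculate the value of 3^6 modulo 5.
Using Fermat: 3^{4} ≡ 1 mod 5. 6 ≡ 2 mod 4. So 3^{6} ≡ 3^{2} ≡ 4 mod 5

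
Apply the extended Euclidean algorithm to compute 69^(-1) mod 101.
Extended GCD: 69(41) + 101(-28) = 1. So 69^(-1) ≡ 41 (mod 101). Verify: 69 × 41 = 2829 ≡ 1 (mod 101)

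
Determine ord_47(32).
Powers of 32 mod 47: 32^1≡32, 32^2≡37, 32^3≡9, 32^4≡6, 32^5≡4, 32^6≡34, 32^7≡7, 32^8≡36, 32^9≡24, 32^10≡16, 32^11≡42, 32^12≡28, 32^13≡3, 32^14≡2, 32^15≡17, 32^16≡27, 32^17≡18, 32^18≡12, 32^19≡8, 32^20≡21, 32^21≡14, 32^22≡25, 32^23≡1. ord_47(32) = 23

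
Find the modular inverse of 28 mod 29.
Since 29 is prime, by Fermat 28^(-1) ≡ 28^{27} ≡ 28 (mod 29). Verify: 28 × 28 = 784 ≡ 1 (mod 29)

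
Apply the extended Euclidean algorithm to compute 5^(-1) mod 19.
Extended GCD: 5(4) + 19(-1) = 1. So 5^(-1) ≡ 4 mod 19. Verify: 5 × 4 = 20 ≡ 1 mod 19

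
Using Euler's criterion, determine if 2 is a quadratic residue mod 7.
By Euler's criterion: 2^{3} ≡ 1 mod 7. Since this equals 1, 2 is a QR.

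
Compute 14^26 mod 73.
By repeated squaring mod 73: 14^{1}≡14, 14^{2}≡50, 14^{4}≡18, 14^{8}≡32, 14^{16}≡2. Then 14^{26} = 14^{16+8+2} ≡ 2 × 32 × 50 ≡ 61 mod 73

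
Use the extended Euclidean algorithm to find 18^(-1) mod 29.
Extended GCD: 18(-8) + 29(5) = 1. So 18^(-1) ≡ -8 ≡ 21 (mod 29). Verify: 18 × 21 = 378 ≡ 1 (mod 29)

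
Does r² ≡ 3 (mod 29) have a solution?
By Euler's criterion: 3^{14} ≡ 28 (mod 29). Since this equals -1 (≡ 28), 3 is not a QR.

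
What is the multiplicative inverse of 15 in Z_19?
Since 19 is prime, by Fermat 15^(-1) ≡ 15^{17} ≡ 14 mod 19. Verify: 15 × 14 = 210 ≡ 1 mod 19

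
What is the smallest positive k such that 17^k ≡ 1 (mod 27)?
Powers of 17 mod 27: 17^1≡17, 17^2≡19, 17^3≡26, 17^4≡10, 17^5≡8, 17^6≡1. So the order of 17 is 6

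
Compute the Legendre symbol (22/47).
(22/47) = 22^{23} mod 47 = -1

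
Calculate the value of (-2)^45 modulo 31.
Using Fermat: (-2)^{30} ≡ 1 mod 31. 45 ≡ 15 mod 30. So (-2)^{45} ≡ (-2)^{15} ≡ 30 mod 31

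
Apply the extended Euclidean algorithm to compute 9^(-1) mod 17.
Extended GCD: 9(2) + 17(-1) = 1. So 9^(-1) ≡ 2 (mod 17). Verify: 9 × 2 = 18 ≡ 1 (mod 17)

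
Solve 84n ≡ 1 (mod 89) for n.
Since 89 is prime, by Fermat 84^(-1) ≡ 84^{87} ≡ 71 (mod 89). Verify: 84 × 71 = 5964 ≡ 1 (mod 89)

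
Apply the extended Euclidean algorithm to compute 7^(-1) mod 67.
Extended GCD: 7(-19) + 67(2) = 1. So 7^(-1) ≡ -19 ≡ 48 mod 67. Verify: 7 × 48 = 336 ≡ 1 mod 67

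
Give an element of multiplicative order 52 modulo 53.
2 has order 52 mod 53 since 2^{52} ≡ 1 (mod 53) and no smaller power works.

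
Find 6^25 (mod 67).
By repeated squaring (mod 67): 6^{1}≡6, 6^{2}≡36, 6^{4}≡23, 6^{8}≡60, 6^{16}≡49. Then 6^{25} = 6^{16+8+1} ≡ 49 × 60 × 6 ≡ 19 (mod 67)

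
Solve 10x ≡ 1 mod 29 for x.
Since 29 is prime, by Fermat 10^(-1) ≡ 10^{27} ≡ 3 mod 29. Verify: 10 × 3 = 30 ≡ 1 mod 29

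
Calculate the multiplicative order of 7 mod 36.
Powers of 7 mod 36: 7^1≡7, 7^2≡13, 7^3≡19, 7^4≡25, 7^5≡31, 7^6≡1. ord_36(7) = 6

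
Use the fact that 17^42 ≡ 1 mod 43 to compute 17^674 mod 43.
By Fermat: 17^{42} ≡ 1 mod 43. 674 ≡ 2 mod 42. So 17^{674} ≡ 17^{2} ≡ 31 mod 43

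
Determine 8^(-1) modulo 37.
Since 37 is prime, by Fermat 8^(-1) ≡ 8^{35} ≡ 14 mod 37. Verify: 8 × 14 = 112 ≡ 1 mod 37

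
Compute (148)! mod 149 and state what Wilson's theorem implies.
(148)! mod 149 = 148. Since this equals -1 mod 149, Wilson confirms 149 is prime.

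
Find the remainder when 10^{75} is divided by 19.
By Fermat: 10^{18} ≡ 1 mod 19. 75 = 4×18 + 3. So 10^{75} ≡ 10^{3} ≡ 12 mod 19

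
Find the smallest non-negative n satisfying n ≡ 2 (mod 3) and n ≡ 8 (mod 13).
M = 3 × 13 = 39. M₁ = 13, y₁ ≡ 1 (mod 3). M₂ = 3, y₂ ≡ 9 (mod 13). n = 2×13×1 + 8×3×9 ≡ 8 (mod 39)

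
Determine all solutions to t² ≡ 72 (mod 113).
The square roots of 72 mod 113 are 33 and 80. Verify: 33² = 1089 ≡ 72 (mod 113)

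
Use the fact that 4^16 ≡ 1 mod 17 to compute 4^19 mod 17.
By Fermat: 4^{16} ≡ 1 mod 17. So 4^{19} = 4^{16} · 4^{3} ≡ 4^{3} ≡ 13 mod 17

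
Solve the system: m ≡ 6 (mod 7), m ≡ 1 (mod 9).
M = 7 × 9 = 63. M₁ = 9, y₁ ≡ 4 (mod 7). M₂ = 7, y₂ ≡ 4 (mod 9). m = 6×9×4 + 1×7×4 ≡ 55 (mod 63)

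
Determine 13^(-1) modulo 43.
Since 43 is prime, by Fermat 13^(-1) ≡ 13^{41} ≡ 10 mod 43. Verify: 13 × 10 = 130 ≡ 1 mod 43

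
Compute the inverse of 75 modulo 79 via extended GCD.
Extended GCD: 75(-20) + 79(19) = 1. So 75^(-1) ≡ -20 ≡ 59 mod 79. Verify: 75 × 59 = 4425 ≡ 1 mod 79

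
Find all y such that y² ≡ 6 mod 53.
The square roots of 6 mod 53 are 18 and 35. Verify: 18² = 324 ≡ 6 mod 53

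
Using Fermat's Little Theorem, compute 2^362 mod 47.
By Fermat: 2^{46} ≡ 1 (mod 47). 362 ≡ 40 (mod 46). So 2^{362} ≡ 2^{40} ≡ 36 (mod 47)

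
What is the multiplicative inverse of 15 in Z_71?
Since 71 is prime, by Fermat 15^(-1) ≡ 15^{69} ≡ 19 mod 71. Verify: 15 × 19 = 285 ≡ 1 mod 71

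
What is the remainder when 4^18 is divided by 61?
By repeated squaring (mod 61): 4^{1}≡4, 4^{2}≡16, 4^{4}≡12, 4^{8}≡22, 4^{16}≡57. Then 4^{18} = 4^{16+2} ≡ 57 × 16 ≡ 58 (mod 61)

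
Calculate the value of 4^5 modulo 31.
By repeated squaring mod 31: 4^{1}≡4, 4^{2}≡16, 4^{4}≡8. Then 4^{5} = 4^{4+1} ≡ 8 × 4 ≡ 1 mod 31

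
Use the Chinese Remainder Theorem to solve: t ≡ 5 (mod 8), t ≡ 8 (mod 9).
M = 8 × 9 = 72. M₁ = 9, y₁ ≡ 1 (mod 8). M₂ = 8, y₂ ≡ 8 (mod 9). t = 5×9×1 + 8×8×8 ≡ 53 (mod 72)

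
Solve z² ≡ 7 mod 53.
The square roots of 7 mod 53 are 22 and 31. Verify: 22² = 484 ≡ 7 mod 53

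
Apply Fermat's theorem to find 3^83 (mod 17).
By Fermat: 3^{16} ≡ 1 (mod 17). 83 = 5×16 + 3. So 3^{83} ≡ 3^{3} ≡ 10 (mod 17)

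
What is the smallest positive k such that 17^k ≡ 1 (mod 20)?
Powers of 17 mod 20: 17^1≡17, 17^2≡9, 17^3≡13, 17^4≡1. So the order of 17 is 4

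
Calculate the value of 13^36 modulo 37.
Using Fermat: 13^{36} ≡ 1 (mod 37). 36 ≡ 0 (mod 36). So 13^{36} ≡ 13^{0} ≡ 1 (mod 37)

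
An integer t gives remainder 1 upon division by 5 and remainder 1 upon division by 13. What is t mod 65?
M = 5 × 13 = 65. M₁ = 13, y₁ ≡ 2 mod 5. M₂ = 5, y₂ ≡ 8 mod 13. t = 1×13×2 + 1×5×8 ≡ 1 mod 65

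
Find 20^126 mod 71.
Using Fermat: 20^{70} ≡ 1 mod 71. 126 ≡ 56 mod 70. So 20^{126} ≡ 20^{56} ≡ 1 mod 71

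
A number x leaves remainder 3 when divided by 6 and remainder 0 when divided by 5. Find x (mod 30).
M = 6 × 5 = 30. M₁ = 5, y₁ ≡ 5 (mod 6). M₂ = 6, y₂ ≡ 1 (mod 5). x = 3×5×5 + 0×6×1 ≡ 15 (mod 30)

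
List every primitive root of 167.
There are φ(166) = 82 primitive roots mod 167: {5, 10, 13, 15, 17, 20, 23, 26, 30, 34, 35, 37, 39, 40, 41, 43, 45, 46, 51, 52, 53, 55, 59, 60, 67, 68, 69, 70, 71, 73, 74, 78, 79, 80, 82, 83, 86, 90, 91, 92, 95, 101, 102, 103, 104, 105, 106, 109, 110, 111, 113, 117, 118, 119, 120, 123, 125, 129, 131, 134, 135, 136, 138, 139, 140, 142, 143, 145, 146, 148, 149, 151, 153, 155, 156, 158, 159, 160, 161, 163, 164, 165}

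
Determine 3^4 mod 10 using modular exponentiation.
3^{4} = 81 ≡ 1 mod 10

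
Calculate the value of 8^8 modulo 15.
By repeated squaring (mod 15): 8^{1}≡8, 8^{2}≡4, 8^{4}≡1, 8^{8}≡1. So 8^{8} ≡ 1 (mod 15)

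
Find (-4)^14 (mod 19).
By repeated squaring (mod 19): (-4)^{1}≡15, (-4)^{2}≡16, (-4)^{4}≡9, (-4)^{8}≡5. Then (-4)^{14} = (-4)^{8+4+2} ≡ 5 × 9 × 16 ≡ 17 (mod 19)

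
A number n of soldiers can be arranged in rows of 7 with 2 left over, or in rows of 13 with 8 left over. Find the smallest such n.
M = 7 × 13 = 91. M₁ = 13, y₁ ≡ 6 mod 7. M₂ = 7, y₂ ≡ 2 mod 13. n = 2×13×6 + 8×7×2 ≡ 86 mod 91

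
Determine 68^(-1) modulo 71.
Since 71 is prime, by Fermat 68^(-1) ≡ 68^{69} ≡ 47 (mod 71). Verify: 68 × 47 = 3196 ≡ 1 (mod 71)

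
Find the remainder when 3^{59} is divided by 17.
By Fermat: 3^{16} ≡ 1 mod 17. 59 = 3×16 + 11. So 3^{59} ≡ 3^{11} ≡ 7 mod 17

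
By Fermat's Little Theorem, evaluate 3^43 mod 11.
By Fermat: 3^{10} ≡ 1 (mod 11). 43 = 4×10 + 3. So 3^{43} ≡ 3^{3} ≡ 5 (mod 11)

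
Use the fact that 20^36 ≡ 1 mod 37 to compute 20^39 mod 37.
By Fermat: 20^{36} ≡ 1 mod 37. So 20^{39} = 20^{36} · 20^{3} ≡ 20^{3} ≡ 8 mod 37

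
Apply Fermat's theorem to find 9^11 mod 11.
By Fermat: 9^{10} ≡ 1 mod 11. So 9^{11} = 9^{10} · 9^{1} ≡ 9^{1} ≡ 9 mod 11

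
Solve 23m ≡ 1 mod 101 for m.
Since 101 is prime, by Fermat 23^(-1) ≡ 23^{99} ≡ 22 mod 101. Verify: 23 × 22 = 506 ≡ 1 mod 101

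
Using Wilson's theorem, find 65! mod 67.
(66)! = (65)! × (66) ≡ -1 (mod 67). So (65)! ≡ -1 × (66)^(-1) ≡ (-1)×(-1) = 1 (mod 67)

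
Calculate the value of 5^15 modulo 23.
By repeated squaring mod 23: 5^{1}≡5, 5^{2}≡2, 5^{4}≡4, 5^{8}≡16. Then 5^{15} = 5^{8+4+2+1} ≡ 16 × 4 × 2 × 5 ≡ 19 mod 23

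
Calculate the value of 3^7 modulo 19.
By repeated squaring mod 19: 3^{1}≡3, 3^{2}≡9, 3^{4}≡5. Then 3^{7} = 3^{4+2+1} ≡ 5 × 9 × 3 ≡ 2 mod 19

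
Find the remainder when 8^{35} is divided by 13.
By Fermat: 8^{12} ≡ 1 (mod 13). 35 = 2×12 + 11. So 8^{35} ≡ 8^{11} ≡ 5 (mod 13)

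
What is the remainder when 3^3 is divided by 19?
3^{3} = 27 ≡ 8 (mod 19)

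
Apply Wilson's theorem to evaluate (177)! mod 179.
(178)! = (177)! × (178) ≡ -1 mod 179. So (177)! ≡ -1 × (178)^(-1) ≡ (-1)×(-1) = 1 mod 179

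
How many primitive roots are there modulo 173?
A prime p has φ(p-1) primitive roots; here φ(172) = 84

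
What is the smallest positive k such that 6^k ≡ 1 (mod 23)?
Powers of 6 mod 23: 6^1≡6, 6^2≡13, 6^3≡9, 6^4≡8, 6^5≡2, 6^6≡12, 6^7≡3, 6^8≡18, 6^9≡16, 6^10≡4, 6^11≡1. Order = 11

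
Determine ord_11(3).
Powers of 3 mod 11: 3^1≡3, 3^2≡9, 3^3≡5, 3^4≡4, 3^5≡1. ord_11(3) = 5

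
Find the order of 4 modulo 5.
Powers of 4 mod 5: 4^1≡4, 4^2≡1. So the order of 4 is 2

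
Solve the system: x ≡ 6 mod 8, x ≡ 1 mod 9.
M = 8 × 9 = 72. M₁ = 9, y₁ ≡ 1 mod 8. M₂ = 8, y₂ ≡ 8 mod 9. x = 6×9×1 + 1×8×8 ≡ 46 mod 72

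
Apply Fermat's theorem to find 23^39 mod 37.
By Fermat: 23^{36} ≡ 1 mod 37. So 23^{39} = 23^{36} · 23^{3} ≡ 23^{3} ≡ 31 mod 37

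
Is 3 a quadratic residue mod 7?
By Euler's criterion: 3^{3} ≡ 6 mod 7. Since this equals -1 (≡ 6), 3 is not a QR.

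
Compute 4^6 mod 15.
By repeated squaring (mod 15): 4^{1}≡4, 4^{2}≡1, 4^{4}≡1. Then 4^{6} = 4^{4+2} ≡ 1 × 1 ≡ 1 (mod 15)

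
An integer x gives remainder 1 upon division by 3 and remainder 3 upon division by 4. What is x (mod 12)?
M = 3 × 4 = 12. M₁ = 4, y₁ ≡ 1 (mod 3). M₂ = 3, y₂ ≡ 3 (mod 4). x = 1×4×1 + 3×3×3 ≡ 7 (mod 12)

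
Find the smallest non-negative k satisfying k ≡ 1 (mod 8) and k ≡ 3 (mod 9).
M = 8 × 9 = 72. M₁ = 9, y₁ ≡ 1 (mod 8). M₂ = 8, y₂ ≡ 8 (mod 9). k = 1×9×1 + 3×8×8 ≡ 57 (mod 72)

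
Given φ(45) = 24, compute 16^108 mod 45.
By Euler: 16^{24} ≡ 1 (mod 45) since gcd(16, 45) = 1. 108 = 4×24 + 12. So 16^{108} ≡ 16^{12} ≡ 1 (mod 45)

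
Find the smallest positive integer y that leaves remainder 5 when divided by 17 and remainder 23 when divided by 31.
M = 17 × 31 = 527. M₁ = 31, y₁ ≡ 11 (mod 17). M₂ = 17, y₂ ≡ 11 (mod 31). y = 5×31×11 + 23×17×11 ≡ 209 (mod 527)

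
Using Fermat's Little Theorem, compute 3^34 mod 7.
By Fermat: 3^{6} ≡ 1 (mod 7). 34 = 5×6 + 4. So 3^{34} ≡ 3^{4} ≡ 4 (mod 7)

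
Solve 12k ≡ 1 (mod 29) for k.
Since 29 is prime, by Fermat 12^(-1) ≡ 12^{27} ≡ 17 (mod 29). Verify: 12 × 17 = 204 ≡ 1 (mod 29)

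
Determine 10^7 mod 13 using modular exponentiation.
By repeated squaring (mod 13): 10^{1}≡10, 10^{2}≡9, 10^{4}≡3. Then 10^{7} = 10^{4+2+1} ≡ 3 × 9 × 10 ≡ 10 (mod 13)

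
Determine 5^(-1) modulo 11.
Since 11 is prime, by Fermat 5^(-1) ≡ 5^{9} ≡ 9 mod 11. Verify: 5 × 9 = 45 ≡ 1 mod 11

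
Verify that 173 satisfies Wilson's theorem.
(172)! mod 173 = 172. Since this equals -1 mod 173, Wilson confirms 173 is prime.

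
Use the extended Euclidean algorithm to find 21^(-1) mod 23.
Extended GCD: 21(11) + 23(-10) = 1. So 21^(-1) ≡ 11 (mod 23). Verify: 21 × 11 = 231 ≡ 1 (mod 23)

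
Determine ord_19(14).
Powers of 14 mod 19: 14^1≡14, 14^2≡6, 14^3≡8, 14^4≡17, 14^5≡10, 14^6≡7, 14^7≡3, 14^8≡4, 14^9≡18, 14^10≡5, 14^11≡13, 14^12≡11, 14^13≡2, 14^14≡9, 14^15≡12, 14^16≡16, 14^17≡15, 14^18≡1. So the order of 14 is 18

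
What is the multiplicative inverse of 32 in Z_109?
Since 109 is prime, by Fermat 32^(-1) ≡ 32^{107} ≡ 92 mod 109. Verify: 32 × 92 = 2944 ≡ 1 mod 109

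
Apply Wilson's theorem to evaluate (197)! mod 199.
(198)! = (197)! × (198) ≡ -1 mod 199. So (197)! ≡ -1 × (198)^(-1) ≡ (-1)×(-1) = 1 mod 199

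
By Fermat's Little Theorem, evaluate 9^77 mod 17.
By Fermat: 9^{16} ≡ 1 (mod 17). 77 = 4×16 + 13. So 9^{77} ≡ 9^{13} ≡ 8 (mod 17)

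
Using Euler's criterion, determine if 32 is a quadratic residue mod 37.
By Euler's criterion: 32^{18} ≡ 36 mod 37. Since this equals -1 (≡ 36), 32 is not a QR.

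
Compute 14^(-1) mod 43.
Since 43 is prime, by Fermat 14^(-1) ≡ 14^{41} ≡ 40 mod 43. Verify: 14 × 40 = 560 ≡ 1 mod 43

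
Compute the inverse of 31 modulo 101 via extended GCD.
Extended GCD: 31(-13) + 101(4) = 1. So 31^(-1) ≡ -13 ≡ 88 (mod 101). Verify: 31 × 88 = 2728 ≡ 1 (mod 101)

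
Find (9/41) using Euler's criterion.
(9/41) = 9^{20} mod 41 = 1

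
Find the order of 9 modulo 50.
Powers of 9 mod 50: 9^1≡9, 9^2≡31, 9^3≡29, 9^4≡11, 9^5≡49, 9^6≡41, 9^7≡19, 9^8≡21, 9^9≡39, 9^10≡1. Order = 10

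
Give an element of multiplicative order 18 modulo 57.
2 has order 18 mod 57 since 2^{18} ≡ 1 mod 57 and no smaller power works.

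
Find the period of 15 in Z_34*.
Powers of 15 mod 34: 15^1≡15, 15^2≡21, 15^3≡9, 15^4≡33, 15^5≡19, 15^6≡13, 15^7≡25, 15^8≡1. So the order of 15 is 8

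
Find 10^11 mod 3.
Using Fermat: 10^{2} ≡ 1 mod 3. 11 ≡ 1 mod 2. So 10^{11} ≡ 10^{1} ≡ 1 mod 3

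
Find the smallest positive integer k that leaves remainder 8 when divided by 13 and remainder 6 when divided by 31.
M = 13 × 31 = 403. M₁ = 31, y₁ ≡ 8 (mod 13). M₂ = 13, y₂ ≡ 12 (mod 31). k = 8×31×8 + 6×13×12 ≡ 99 (mod 403)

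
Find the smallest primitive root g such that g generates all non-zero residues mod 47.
g = 5. Powers: [5, 25, 31, 14, 23, 21, ...] generates all 46 non-zero residues.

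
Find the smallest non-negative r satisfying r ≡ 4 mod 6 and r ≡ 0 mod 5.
M = 6 × 5 = 30. M₁ = 5, y₁ ≡ 5 mod 6. M₂ = 6, y₂ ≡ 1 mod 5. r = 4×5×5 + 0×6×1 ≡ 10 mod 30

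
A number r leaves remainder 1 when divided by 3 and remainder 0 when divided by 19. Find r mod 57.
M = 3 × 19 = 57. M₁ = 19, y₁ ≡ 1 mod 3. M₂ = 3, y₂ ≡ 13 mod 19. r = 1×19×1 + 0×3×13 ≡ 19 mod 57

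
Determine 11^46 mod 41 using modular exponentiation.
Using Fermat: 11^{40} ≡ 1 (mod 41). 46 ≡ 6 (mod 40). So 11^{46} ≡ 11^{6} ≡ 33 (mod 41)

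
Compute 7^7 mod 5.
Using Fermat: 7^{4} ≡ 1 mod 5. 7 ≡ 3 mod 4. So 7^{7} ≡ 7^{3} ≡ 3 mod 5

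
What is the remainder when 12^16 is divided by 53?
By repeated squaring (mod 53): 12^{1}≡12, 12^{2}≡38, 12^{4}≡13, 12^{8}≡10, 12^{16}≡47. So 12^{16} ≡ 47 (mod 53)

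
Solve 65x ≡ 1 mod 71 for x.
Since 71 is prime, by Fermat 65^(-1) ≡ 65^{69} ≡ 59 mod 71. Verify: 65 × 59 = 3835 ≡ 1 mod 71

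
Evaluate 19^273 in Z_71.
Using Fermat: 19^{70} ≡ 1 mod 71. 273 ≡ 63 mod 70. So 19^{273} ≡ 19^{63} ≡ 5 mod 71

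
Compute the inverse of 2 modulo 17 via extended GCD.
Extended GCD: 2(-8) + 17(1) = 1. So 2^(-1) ≡ -8 ≡ 9 mod 17. Verify: 2 × 9 = 18 ≡ 1 mod 17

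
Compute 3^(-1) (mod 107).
Since 107 is prime, by Fermat 3^(-1) ≡ 3^{105} ≡ 36 (mod 107). Verify: 3 × 36 = 108 ≡ 1 (mod 107)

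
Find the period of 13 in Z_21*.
Powers of 13 mod 21: 13^1≡13, 13^2≡1. ord_21(13) = 2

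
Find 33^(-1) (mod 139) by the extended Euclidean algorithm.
Extended GCD: 33(59) + 139(-14) = 1. So 33^(-1) ≡ 59 (mod 139). Verify: 33 × 59 = 1947 ≡ 1 (mod 139)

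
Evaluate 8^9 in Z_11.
By repeated squaring mod 11: 8^{1}≡8, 8^{2}≡9, 8^{4}≡4, 8^{8}≡5. Then 8^{9} = 8^{8+1} ≡ 5 × 8 ≡ 7 mod 11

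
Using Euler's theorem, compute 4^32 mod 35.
By Euler: 4^{24} ≡ 1 (mod 35) since gcd(4, 35) = 1. 32 = 1×24 + 8. So 4^{32} ≡ 4^{8} ≡ 16 (mod 35)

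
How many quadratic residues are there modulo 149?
For prime 149, there are (p-1)/2 = (149-1)/2 = 74 quadratic residues (excluding 0).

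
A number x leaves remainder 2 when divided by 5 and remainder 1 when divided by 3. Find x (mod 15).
M = 5 × 3 = 15. M₁ = 3, y₁ ≡ 2 (mod 5). M₂ = 5, y₂ ≡ 2 (mod 3). x = 2×3×2 + 1×5×2 ≡ 7 (mod 15)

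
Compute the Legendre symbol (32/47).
(32/47) = 32^{23} mod 47 = 1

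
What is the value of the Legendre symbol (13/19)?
(13/19) = 13^{9} mod 19 = -1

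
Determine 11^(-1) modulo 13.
Since 13 is prime, by Fermat 11^(-1) ≡ 11^{11} ≡ 6 mod 13. Verify: 11 × 6 = 66 ≡ 1 mod 13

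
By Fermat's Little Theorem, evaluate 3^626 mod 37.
By Fermat: 3^{36} ≡ 1 (mod 37). 626 ≡ 14 (mod 36). So 3^{626} ≡ 3^{14} ≡ 16 (mod 37)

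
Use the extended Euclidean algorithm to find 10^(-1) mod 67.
Extended GCD: 10(-20) + 67(3) = 1. So 10^(-1) ≡ -20 ≡ 47 (mod 67). Verify: 10 × 47 = 470 ≡ 1 (mod 67)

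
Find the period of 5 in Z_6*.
Powers of 5 mod 6: 5^1≡5, 5^2≡1. Order = 2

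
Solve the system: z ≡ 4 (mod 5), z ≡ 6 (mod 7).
M = 5 × 7 = 35. M₁ = 7, y₁ ≡ 3 (mod 5). M₂ = 5, y₂ ≡ 3 (mod 7). z = 4×7×3 + 6×5×3 ≡ 34 (mod 35)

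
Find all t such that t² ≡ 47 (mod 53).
The square roots of 47 mod 53 are 10 and 43. Verify: 10² = 100 ≡ 47 (mod 53)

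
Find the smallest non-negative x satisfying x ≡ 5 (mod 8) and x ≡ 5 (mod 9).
M = 8 × 9 = 72. M₁ = 9, y₁ ≡ 1 (mod 8). M₂ = 8, y₂ ≡ 8 (mod 9). x = 5×9×1 + 5×8×8 ≡ 5 (mod 72)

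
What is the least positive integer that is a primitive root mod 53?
g = 2. Powers: [2, 4, 8, 16, 32, 11, ...] generates all 52 non-zero residues.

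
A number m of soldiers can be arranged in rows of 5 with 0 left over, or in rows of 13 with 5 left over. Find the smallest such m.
M = 5 × 13 = 65. M₁ = 13, y₁ ≡ 2 mod 5. M₂ = 5, y₂ ≡ 8 mod 13. m = 0×13×2 + 5×5×8 ≡ 5 mod 65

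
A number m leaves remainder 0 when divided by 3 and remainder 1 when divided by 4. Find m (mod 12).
M = 3 × 4 = 12. M₁ = 4, y₁ ≡ 1 (mod 3). M₂ = 3, y₂ ≡ 3 (mod 4). m = 0×4×1 + 1×3×3 ≡ 9 (mod 12)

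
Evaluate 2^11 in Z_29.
By repeated squaring mod 29: 2^{1}≡2, 2^{2}≡4, 2^{4}≡16, 2^{8}≡24. Then 2^{11} = 2^{8+2+1} ≡ 24 × 4 × 2 ≡ 18 mod 29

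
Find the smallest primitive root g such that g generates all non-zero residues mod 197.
g = 2. Powers: [2, 4, 8, 16, 32, 64, 128, 59, 118, 39, ...] generates all 196 non-zero residues.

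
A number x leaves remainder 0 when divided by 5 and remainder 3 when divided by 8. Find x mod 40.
M = 5 × 8 = 40. M₁ = 8, y₁ ≡ 2 mod 5. M₂ = 5, y₂ ≡ 5 mod 8. x = 0×8×2 + 3×5×5 ≡ 35 mod 40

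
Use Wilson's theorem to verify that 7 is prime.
(6)! mod 7 = 6. Since this equals -1 mod 7, Wilson confirms 7 is prime.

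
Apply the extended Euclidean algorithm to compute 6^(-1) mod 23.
Extended GCD: 6(4) + 23(-1) = 1. So 6^(-1) ≡ 4 mod 23. Verify: 6 × 4 = 24 ≡ 1 mod 23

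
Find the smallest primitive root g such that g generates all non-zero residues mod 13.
g = 2. Powers: [2, 4, 8, 3, 6, 12, 11, 9, 5, 10, ...] generates all 12 non-zero residues.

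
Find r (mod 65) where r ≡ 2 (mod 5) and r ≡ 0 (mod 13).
M = 5 × 13 = 65. M₁ = 13, y₁ ≡ 2 (mod 5). M₂ = 5, y₂ ≡ 8 (mod 13). r = 2×13×2 + 0×5×8 ≡ 52 (mod 65)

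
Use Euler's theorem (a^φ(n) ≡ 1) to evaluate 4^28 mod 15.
By Euler: 4^{8} ≡ 1 mod 15 since gcd(4, 15) = 1. 28 = 3×8 + 4. So 4^{28} ≡ 4^{4} ≡ 1 mod 15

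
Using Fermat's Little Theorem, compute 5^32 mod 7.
By Fermat: 5^{6} ≡ 1 mod 7. 32 = 5×6 + 2. So 5^{32} ≡ 5^{2} ≡ 4 mod 7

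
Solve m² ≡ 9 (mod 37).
The square roots of 9 mod 37 are 34 and 3. Verify: 34² = 1156 ≡ 9 (mod 37)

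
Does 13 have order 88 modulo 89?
ord_89(13) divides 88. For each prime q|88: 13^{44}≡88, 13^{8}≡64, none ≡ 1. So 13 has order 88 and is a primitive root mod 89.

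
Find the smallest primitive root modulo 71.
g = 7. Powers: [7, 49, 59, 58, 51, 2, 14, 27, ...] generates all 70 non-zero residues.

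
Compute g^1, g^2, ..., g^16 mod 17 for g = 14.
14^1, 14^2, ..., 14^{16} mod 17: [14, 9, 7, 13, 12, 15, 6, 16, 3, 8, 10, 4, 5, 2, 11, 1]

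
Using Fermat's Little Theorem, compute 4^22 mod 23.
By Fermat's Little Theorem, 4^{22} ≡ 1 mod 23 since 23 is prime and gcd(4, 23) = 1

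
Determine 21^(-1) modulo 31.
Since 31 is prime, by Fermat 21^(-1) ≡ 21^{29} ≡ 3 mod 31. Verify: 21 × 3 = 63 ≡ 1 mod 31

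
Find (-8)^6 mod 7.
Using Fermat: (-8)^{6} ≡ 1 mod 7. 6 ≡ 0 mod 6. So (-8)^{6} ≡ (-8)^{0} ≡ 1 mod 7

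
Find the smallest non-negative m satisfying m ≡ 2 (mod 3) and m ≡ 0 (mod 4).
M = 3 × 4 = 12. M₁ = 4, y₁ ≡ 1 (mod 3). M₂ = 3, y₂ ≡ 3 (mod 4). m = 2×4×1 + 0×3×3 ≡ 8 (mod 12)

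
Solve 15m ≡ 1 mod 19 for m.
Since 19 is prime, by Fermat 15^(-1) ≡ 15^{17} ≡ 14 mod 19. Verify: 15 × 14 = 210 ≡ 1 mod 19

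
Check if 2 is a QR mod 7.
By Euler's criterion: 2^{3} ≡ 1 (mod 7). Since this equals 1, 2 is a QR.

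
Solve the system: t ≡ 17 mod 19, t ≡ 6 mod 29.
M = 19 × 29 = 551. M₁ = 29, y₁ ≡ 2 mod 19. M₂ = 19, y₂ ≡ 26 mod 29. t = 17×29×2 + 6×19×26 ≡ 93 mod 551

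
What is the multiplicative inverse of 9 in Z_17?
Since 17 is prime, by Fermat 9^(-1) ≡ 9^{15} ≡ 2 mod 17. Verify: 9 × 2 = 18 ≡ 1 mod 17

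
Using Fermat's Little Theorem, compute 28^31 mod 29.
By Fermat: 28^{28} ≡ 1 (mod 29). So 28^{31} = 28^{28} · 28^{3} ≡ 28^{3} ≡ 28 (mod 29)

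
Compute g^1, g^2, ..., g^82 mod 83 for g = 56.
56^1, 56^2, ..., 56^{82} mod 83: [56, 65, 71, 75, 50, 61, 13, 64, 15, 10, 62, 69, 46, 3, 2, 29, 47, 59, 67, 17, 39, 26, 45, 30, 20, 41, 55, 9, 6, 4, 58, 11, 35, 51, 34, 78, 52, 7, 60, 40, 82, 27, 18, 12, 8, 33, 22, 70, 19, 68, 73, 21, 14, 37, 80, 81, 54, 36, 24, 16, 66, 44, 57, 38, 53, 63, 42, 28, 74, 77, 79, 25, 72, 48, 32, 49, 5, 31, 76, 23, 43, 1]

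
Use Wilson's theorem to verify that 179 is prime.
(178)! mod 179 = 178. Since this equals -1 mod 179, Wilson confirms 179 is prime.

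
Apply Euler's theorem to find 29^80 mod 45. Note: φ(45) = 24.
By Euler: 29^{24} ≡ 1 mod 45 since gcd(29, 45) = 1. 80 = 3×24 + 8. So 29^{80} ≡ 29^{8} ≡ 31 mod 45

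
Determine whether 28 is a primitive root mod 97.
28^{32} ≡ 1 mod 97 and 32 < 96, so ord_97(28) = 32 ≠ 96 and 28 is not a primitive root.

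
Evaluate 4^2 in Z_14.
4^{2} = 16 ≡ 2 mod 14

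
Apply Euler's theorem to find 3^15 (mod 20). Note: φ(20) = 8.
By Euler: 3^{8} ≡ 1 (mod 20) since gcd(3, 20) = 1. 15 = 1×8 + 7. So 3^{15} ≡ 3^{7} ≡ 7 (mod 20)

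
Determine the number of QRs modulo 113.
Exactly half the non-zero residues mod a prime are QRs: (113-1)/2 = 56.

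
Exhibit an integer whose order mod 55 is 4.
12 has order 4 mod 55 since 12^{4} ≡ 1 mod 55 and no smaller power works.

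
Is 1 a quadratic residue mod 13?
By Euler's criterion: 1^{6} ≡ 1 (mod 13). Since this equals 1, 1 is a QR.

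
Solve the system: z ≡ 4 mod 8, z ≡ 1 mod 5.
M = 8 × 5 = 40. M₁ = 5, y₁ ≡ 5 mod 8. M₂ = 8, y₂ ≡ 2 mod 5. z = 4×5×5 + 1×8×2 ≡ 36 mod 40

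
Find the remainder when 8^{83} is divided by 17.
By Fermat: 8^{16} ≡ 1 (mod 17). 83 = 5×16 + 3. So 8^{83} ≡ 8^{3} ≡ 2 (mod 17)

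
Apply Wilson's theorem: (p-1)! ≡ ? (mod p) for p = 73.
By Wilson's theorem, (72)! ≡ -1 ≡ 72 (mod 73)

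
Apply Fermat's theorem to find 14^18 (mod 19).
By Fermat's Little Theorem, 14^{18} ≡ 1 (mod 19) since 19 is prime and gcd(14, 19) = 1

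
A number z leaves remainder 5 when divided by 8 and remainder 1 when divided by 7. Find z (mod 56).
M = 8 × 7 = 56. M₁ = 7, y₁ ≡ 7 (mod 8). M₂ = 8, y₂ ≡ 1 (mod 7). z = 5×7×7 + 1×8×1 ≡ 29 (mod 56)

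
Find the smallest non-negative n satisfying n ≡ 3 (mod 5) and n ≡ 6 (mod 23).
M = 5 × 23 = 115. M₁ = 23, y₁ ≡ 2 (mod 5). M₂ = 5, y₂ ≡ 14 (mod 23). n = 3×23×2 + 6×5×14 ≡ 98 (mod 115)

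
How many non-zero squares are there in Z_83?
Exactly half the non-zero residues mod a prime are QRs: (83-1)/2 = 41.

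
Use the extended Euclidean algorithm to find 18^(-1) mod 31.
Extended GCD: 18(-12) + 31(7) = 1. So 18^(-1) ≡ -12 ≡ 19 (mod 31). Verify: 18 × 19 = 342 ≡ 1 (mod 31)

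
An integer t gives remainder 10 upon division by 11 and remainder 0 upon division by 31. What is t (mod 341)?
M = 11 × 31 = 341. M₁ = 31, y₁ ≡ 5 (mod 11). M₂ = 11, y₂ ≡ 17 (mod 31). t = 10×31×5 + 0×11×17 ≡ 186 (mod 341)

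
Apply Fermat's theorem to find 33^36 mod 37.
By Fermat's Little Theorem, 33^{36} ≡ 1 mod 37 since 37 is prime and gcd(33, 37) = 1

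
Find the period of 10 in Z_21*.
Powers of 10 mod 21: 10^1≡10, 10^2≡16, 10^3≡13, 10^4≡4, 10^5≡19, 10^6≡1. Order = 6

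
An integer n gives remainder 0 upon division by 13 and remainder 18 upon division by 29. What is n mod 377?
M = 13 × 29 = 377. M₁ = 29, y₁ ≡ 9 mod 13. M₂ = 13, y₂ ≡ 9 mod 29. n = 0×29×9 + 18×13×9 ≡ 221 mod 377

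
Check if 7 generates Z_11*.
ord_11(7) divides 10. For each prime q|10: 7^{5}≡10, 7^{2}≡5, none ≡ 1. So 7 has order 10 and is a primitive root mod 11.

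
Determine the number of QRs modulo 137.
The squaring map on Z_137* is 2-to-1, so there are (136)/2 = 68 QRs.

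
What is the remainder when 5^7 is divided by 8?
By repeated squaring mod 8: 5^{1}≡5, 5^{2}≡1, 5^{4}≡1. Then 5^{7} = 5^{4+2+1} ≡ 1 × 1 × 5 ≡ 5 mod 8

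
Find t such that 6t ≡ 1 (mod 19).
Since 19 is prime, by Fermat 6^(-1) ≡ 6^{17} ≡ 16 (mod 19). Verify: 6 × 16 = 96 ≡ 1 (mod 19)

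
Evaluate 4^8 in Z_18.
By repeated squaring mod 18: 4^{1}≡4, 4^{2}≡16, 4^{4}≡4, 4^{8}≡16. So 4^{8} ≡ 16 mod 18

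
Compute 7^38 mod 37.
Using Fermat: 7^{36} ≡ 1 (mod 37). 38 ≡ 2 (mod 36). So 7^{38} ≡ 7^{2} ≡ 12 (mod 37)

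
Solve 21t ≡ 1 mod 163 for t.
Since 163 is prime, by Fermat 21^(-1) ≡ 21^{161} ≡ 132 mod 163. Verify: 21 × 132 = 2772 ≡ 1 mod 163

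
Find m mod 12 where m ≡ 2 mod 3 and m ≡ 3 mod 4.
M = 3 × 4 = 12. M₁ = 4, y₁ ≡ 1 mod 3. M₂ = 3, y₂ ≡ 3 mod 4. m = 2×4×1 + 3×3×3 ≡ 11 mod 12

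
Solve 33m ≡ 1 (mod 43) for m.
Since 43 is prime, by Fermat 33^(-1) ≡ 33^{41} ≡ 30 (mod 43). Verify: 33 × 30 = 990 ≡ 1 (mod 43)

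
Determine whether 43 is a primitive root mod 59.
ord_59(43) divides 58. For each prime q|58: 43^{29}≡58, 43^{2}≡20, none ≡ 1. So 43 has order 58 and is a primitive root mod 59.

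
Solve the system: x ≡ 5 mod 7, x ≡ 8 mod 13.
M = 7 × 13 = 91. M₁ = 13, y₁ ≡ 6 mod 7. M₂ = 7, y₂ ≡ 2 mod 13. x = 5×13×6 + 8×7×2 ≡ 47 mod 91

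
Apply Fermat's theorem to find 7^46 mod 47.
By Fermat's Little Theorem, 7^{46} ≡ 1 mod 47 since 47 is prime and gcd(7, 47) = 1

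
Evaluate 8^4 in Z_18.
8^{4} = 4096 ≡ 10 (mod 18)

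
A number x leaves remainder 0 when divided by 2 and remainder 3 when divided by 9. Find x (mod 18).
M = 2 × 9 = 18. M₁ = 9, y₁ ≡ 1 (mod 2). M₂ = 2, y₂ ≡ 5 (mod 9). x = 0×9×1 + 3×2×5 ≡ 12 (mod 18)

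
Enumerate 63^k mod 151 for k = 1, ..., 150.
63^1, 63^2, ..., 63^{150} mod 151: [63, 43, 142, 37, 66, 81, 120, 10, 26, 128, 61, 68, 56, 55, 143, 100, 109, 72, 6, 76, 107, 97, 71, 94, 33, 116, 60, 5, 13, 64, 106, 34, 28, 103, 147, 50, 130, 36, 3, 38, 129, 124, 111, 47, 92, 58, 30, 78, 82, 32, 53, 17, 14, 127, 149, 25, 65, 18, 77, 19, 140, 62, 131, 99, 46, 29, 15, 39, 41, 16, 102, 84, 7, 139, 150, 88, 108, 9, 114, 85, 70, 31, 141, 125, 23, 90, 83, 95, 96, 8, 51, 42, 79, 145, 75, 44, 54, 80, 57, 118, 35, 91, 146, 138, 87, 45, 117, 123, 48, 4, 101, 21, 115, 148, 113, 22, 27, 40, 104, 59, 93, 121, 73, 69, 119, 98, 134, 137, 24, 2, 126, 86, 133, 74, 132, 11, 89, 20, 52, 105, 122, 136, 112, 110, 135, 49, 67, 144, 12, 1]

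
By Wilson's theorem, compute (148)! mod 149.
By Wilson's theorem, (148)! ≡ -1 ≡ 148 mod 149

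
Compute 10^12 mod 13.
Using Fermat: 10^{12} ≡ 1 mod 13. 12 ≡ 0 mod 12. So 10^{12} ≡ 10^{0} ≡ 1 mod 13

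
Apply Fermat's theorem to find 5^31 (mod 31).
By Fermat: 5^{30} ≡ 1 (mod 31). So 5^{31} = 5^{30} · 5^{1} ≡ 5^{1} ≡ 5 (mod 31)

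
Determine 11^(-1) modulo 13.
Since 13 is prime, by Fermat 11^(-1) ≡ 11^{11} ≡ 6 (mod 13). Verify: 11 × 6 = 66 ≡ 1 (mod 13)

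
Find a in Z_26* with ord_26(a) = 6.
17 has order 6 mod 26 since 17^{6} ≡ 1 mod 26 and no smaller power works.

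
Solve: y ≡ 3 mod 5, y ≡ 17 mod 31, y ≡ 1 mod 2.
M = 5 × 31 × 2 = 310. M₁ = 62, y₁ ≡ 3 mod 5. M₂ = 10, y₂ ≡ 28 mod 31. M₃ = 155, y₃ ≡ 1 mod 2. y = 3×62×3 + 17×10×28 + 1×155×1 ≡ 203 mod 310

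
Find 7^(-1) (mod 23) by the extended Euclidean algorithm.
Extended GCD: 7(10) + 23(-3) = 1. So 7^(-1) ≡ 10 (mod 23). Verify: 7 × 10 = 70 ≡ 1 (mod 23)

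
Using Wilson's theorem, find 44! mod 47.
(46)! = (44)! × (45) × (46) ≡ -1 mod 47. So (44)! ≡ -1 × [(46)(45)]^(-1) ≡ 23 mod 47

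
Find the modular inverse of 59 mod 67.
Since 67 is prime, by Fermat 59^(-1) ≡ 59^{65} ≡ 25 mod 67. Verify: 59 × 25 = 1475 ≡ 1 mod 67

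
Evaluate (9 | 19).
(9/19) = 9^{9} mod 19 = 1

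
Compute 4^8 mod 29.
By repeated squaring (mod 29): 4^{1}≡4, 4^{2}≡16, 4^{4}≡24, 4^{8}≡25. So 4^{8} ≡ 25 (mod 29)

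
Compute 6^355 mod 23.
Using Fermat: 6^{22} ≡ 1 mod 23. 355 ≡ 3 mod 22. So 6^{355} ≡ 6^{3} ≡ 9 mod 23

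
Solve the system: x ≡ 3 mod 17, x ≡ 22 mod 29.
M = 17 × 29 = 493. M₁ = 29, y₁ ≡ 10 mod 17. M₂ = 17, y₂ ≡ 12 mod 29. x = 3×29×10 + 22×17×12 ≡ 428 mod 493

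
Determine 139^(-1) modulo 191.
Since 191 is prime, by Fermat 139^(-1) ≡ 139^{189} ≡ 11 (mod 191). Verify: 139 × 11 = 1529 ≡ 1 (mod 191)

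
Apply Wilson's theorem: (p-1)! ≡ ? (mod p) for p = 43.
By Wilson's theorem, (42)! ≡ -1 ≡ 42 (mod 43)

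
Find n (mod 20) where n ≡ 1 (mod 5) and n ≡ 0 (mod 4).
M = 5 × 4 = 20. M₁ = 4, y₁ ≡ 4 (mod 5). M₂ = 5, y₂ ≡ 1 (mod 4). n = 1×4×4 + 0×5×1 ≡ 16 (mod 20)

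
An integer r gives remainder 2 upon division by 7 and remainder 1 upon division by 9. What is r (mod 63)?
M = 7 × 9 = 63. M₁ = 9, y₁ ≡ 4 (mod 7). M₂ = 7, y₂ ≡ 4 (mod 9). r = 2×9×4 + 1×7×4 ≡ 37 (mod 63)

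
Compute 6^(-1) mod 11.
Since 11 is prime, by Fermat 6^(-1) ≡ 6^{9} ≡ 2 mod 11. Verify: 6 × 2 = 12 ≡ 1 mod 11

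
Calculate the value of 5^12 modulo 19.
By repeated squaring mod 19: 5^{1}≡5, 5^{2}≡6, 5^{4}≡17, 5^{8}≡4. Then 5^{12} = 5^{8+4} ≡ 4 × 17 ≡ 11 mod 19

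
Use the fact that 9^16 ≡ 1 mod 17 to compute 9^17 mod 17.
By Fermat: 9^{16} ≡ 1 mod 17. So 9^{17} = 9^{16} · 9^{1} ≡ 9^{1} ≡ 9 mod 17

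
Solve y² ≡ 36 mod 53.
The square roots of 36 mod 53 are 47 and 6. Verify: 47² = 2209 ≡ 36 mod 53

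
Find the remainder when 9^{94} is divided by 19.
By Fermat: 9^{18} ≡ 1 (mod 19). 94 = 5×18 + 4. So 9^{94} ≡ 9^{4} ≡ 6 (mod 19)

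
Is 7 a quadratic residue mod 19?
By Euler's criterion: 7^{9} ≡ 1 mod 19. Since this equals 1, 7 is a QR.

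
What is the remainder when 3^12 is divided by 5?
Using Fermat: 3^{4} ≡ 1 mod 5. 12 ≡ 0 mod 4. So 3^{12} ≡ 3^{0} ≡ 1 mod 5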